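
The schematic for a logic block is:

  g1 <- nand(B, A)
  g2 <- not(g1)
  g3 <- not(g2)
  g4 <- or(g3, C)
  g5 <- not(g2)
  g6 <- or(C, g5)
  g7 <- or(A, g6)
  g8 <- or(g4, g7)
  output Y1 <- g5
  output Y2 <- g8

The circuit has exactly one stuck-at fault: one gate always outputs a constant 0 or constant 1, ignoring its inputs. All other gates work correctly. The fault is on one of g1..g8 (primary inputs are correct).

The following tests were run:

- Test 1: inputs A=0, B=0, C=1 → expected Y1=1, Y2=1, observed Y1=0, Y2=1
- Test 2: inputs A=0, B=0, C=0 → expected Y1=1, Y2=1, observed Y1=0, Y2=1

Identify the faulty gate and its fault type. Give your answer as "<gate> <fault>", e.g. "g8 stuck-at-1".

g5 stuck-at-0

Fault-free values for test 1 (A=0, B=0, C=1): g1=1, g2=0, g3=1, g4=1, g5=1, g6=1, g7=1, g8=1, giving Y1=1, Y2=1. Observed Y1=0, Y2=1.
Test 1: faults giving observed Y1=0, Y2=1 are {g1 stuck-at-0, g2 stuck-at-1, g5 stuck-at-0}.
Test 2 (A=0, B=0, C=0): fault-free g1=1, g2=0, g3=1, g4=1, g5=1, g6=1, g7=1, g8=1 → Y1=1, Y2=1; observed Y1=0, Y2=1. Eliminates g1 stuck-at-0, g2 stuck-at-1.
Only g5 stuck-at-0 is consistent with every test.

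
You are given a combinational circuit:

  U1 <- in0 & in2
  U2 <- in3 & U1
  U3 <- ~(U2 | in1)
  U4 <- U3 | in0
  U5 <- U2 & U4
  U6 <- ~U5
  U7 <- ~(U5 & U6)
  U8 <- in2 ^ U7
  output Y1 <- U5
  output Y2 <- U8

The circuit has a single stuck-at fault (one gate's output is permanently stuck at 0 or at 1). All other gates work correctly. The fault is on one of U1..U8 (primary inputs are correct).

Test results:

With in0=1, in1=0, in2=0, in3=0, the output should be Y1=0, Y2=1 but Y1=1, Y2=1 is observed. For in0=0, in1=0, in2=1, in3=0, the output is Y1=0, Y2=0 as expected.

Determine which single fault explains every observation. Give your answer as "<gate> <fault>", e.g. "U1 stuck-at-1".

Fault-free values for test 1 (in0=1, in1=0, in2=0, in3=0): U1=0, U2=0, U3=1, U4=1, U5=0, U6=1, U7=1, U8=1, giving Y1=0, Y2=1. Observed Y1=1, Y2=1.
Test 1: faults giving observed Y1=1, Y2=1 are {U2 stuck-at-1, U5 stuck-at-1}.
Test 2 (in0=0, in1=0, in2=1, in3=0): fault-free U1=0, U2=0, U3=1, U4=1, U5=0, U6=1, U7=1, U8=0 → Y1=0, Y2=0; observed Y1=0, Y2=0. Eliminates U5 stuck-at-1.
Only U2 stuck-at-1 is consistent with every test.

U2 stuck-at-1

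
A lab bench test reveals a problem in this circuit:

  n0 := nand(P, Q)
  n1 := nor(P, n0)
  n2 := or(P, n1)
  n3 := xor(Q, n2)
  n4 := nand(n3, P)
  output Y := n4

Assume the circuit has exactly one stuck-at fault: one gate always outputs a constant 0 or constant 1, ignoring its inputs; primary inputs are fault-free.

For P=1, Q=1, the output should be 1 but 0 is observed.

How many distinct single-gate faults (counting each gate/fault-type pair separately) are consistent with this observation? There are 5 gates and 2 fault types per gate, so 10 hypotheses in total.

Fault-free: n0=0, n1=0, n2=1, n3=0, n4=1 → 1. Observed 0.
  n0 stuck-at-0: output 1 ✗
  n0 stuck-at-1: output 1 ✗
  n1 stuck-at-0: output 1 ✗
  n1 stuck-at-1: output 1 ✗
  n2 stuck-at-0: output 0 ✓
  n2 stuck-at-1: output 1 ✗
  n3 stuck-at-0: output 1 ✗
  n3 stuck-at-1: output 0 ✓
  n4 stuck-at-0: output 0 ✓
  n4 stuck-at-1: output 1 ✗
Consistent faults: {n2 stuck-at-0, n3 stuck-at-1, n4 stuck-at-0} — 3 in all.

3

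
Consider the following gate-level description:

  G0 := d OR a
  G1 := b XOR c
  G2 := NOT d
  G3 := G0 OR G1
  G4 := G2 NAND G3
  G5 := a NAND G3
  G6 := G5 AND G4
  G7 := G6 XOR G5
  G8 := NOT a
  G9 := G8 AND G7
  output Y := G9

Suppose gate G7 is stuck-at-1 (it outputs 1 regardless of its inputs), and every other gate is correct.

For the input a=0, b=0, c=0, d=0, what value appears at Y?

1

Propagate with G7 forced: G0=0, G1=0, G2=1, G3=0, G4=1, G5=1, G6=1, G7=1 [stuck-at-1], G8=1, G9=1.
So Y = 1. (Without the fault it would be 0.)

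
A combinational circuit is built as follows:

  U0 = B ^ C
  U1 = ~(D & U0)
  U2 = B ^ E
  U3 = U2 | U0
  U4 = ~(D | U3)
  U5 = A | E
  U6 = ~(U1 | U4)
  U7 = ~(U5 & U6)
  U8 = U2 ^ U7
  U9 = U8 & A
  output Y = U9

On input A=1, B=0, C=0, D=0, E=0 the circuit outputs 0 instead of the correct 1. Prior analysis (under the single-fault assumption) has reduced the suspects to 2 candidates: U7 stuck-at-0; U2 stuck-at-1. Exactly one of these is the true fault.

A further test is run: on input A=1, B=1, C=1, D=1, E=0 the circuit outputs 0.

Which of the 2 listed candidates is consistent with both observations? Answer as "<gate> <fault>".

Evaluate each candidate on input A=1, B=1, C=1, D=1, E=0:
  U7 stuck-at-0: U0=0, U1=1, U2=1, U3=1, U4=0, U5=1, U6=0, U7=0 [stuck-at-0], U8=1, U9=1 → 1 — eliminated
  U2 stuck-at-1: U0=0, U1=1, U2=1 [stuck-at-1], U3=1, U4=0, U5=1, U6=0, U7=1, U8=0, U9=0 → 0 — matches
Only U2 stuck-at-1 reproduces the observed 0.

U2 stuck-at-1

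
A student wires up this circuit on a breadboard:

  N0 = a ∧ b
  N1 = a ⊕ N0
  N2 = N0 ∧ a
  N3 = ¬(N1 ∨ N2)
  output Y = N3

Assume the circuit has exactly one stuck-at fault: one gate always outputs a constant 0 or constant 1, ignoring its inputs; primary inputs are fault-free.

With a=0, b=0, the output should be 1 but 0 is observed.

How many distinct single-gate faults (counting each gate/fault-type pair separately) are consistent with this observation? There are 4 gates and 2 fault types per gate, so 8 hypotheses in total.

Fault-free: N0=0, N1=0, N2=0, N3=1 → 1. Observed 0.
  N0 stuck-at-0: output 1 ✗
  N0 stuck-at-1: output 0 ✓
  N1 stuck-at-0: output 1 ✗
  N1 stuck-at-1: output 0 ✓
  N2 stuck-at-0: output 1 ✗
  N2 stuck-at-1: output 0 ✓
  N3 stuck-at-0: output 0 ✓
  N3 stuck-at-1: output 1 ✗
Consistent faults: {N0 stuck-at-1, N1 stuck-at-1, N2 stuck-at-1, N3 stuck-at-0} — 4 in all.

4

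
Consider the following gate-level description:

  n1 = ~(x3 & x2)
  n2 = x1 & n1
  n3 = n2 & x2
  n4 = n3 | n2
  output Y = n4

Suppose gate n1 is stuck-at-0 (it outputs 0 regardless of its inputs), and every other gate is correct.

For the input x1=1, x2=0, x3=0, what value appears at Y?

Propagate with n1 forced: n1=0 [stuck-at-0], n2=0, n3=0, n4=0.
So Y = 0. (Without the fault it would be 1.)

0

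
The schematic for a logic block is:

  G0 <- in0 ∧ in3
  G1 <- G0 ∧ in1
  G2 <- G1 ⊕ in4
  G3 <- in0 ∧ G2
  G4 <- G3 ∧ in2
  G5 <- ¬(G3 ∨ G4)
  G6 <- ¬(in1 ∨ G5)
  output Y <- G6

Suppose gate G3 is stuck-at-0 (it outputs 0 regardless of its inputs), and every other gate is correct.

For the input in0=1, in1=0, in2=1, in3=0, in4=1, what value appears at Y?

Propagate with G3 forced: G0=0, G1=0, G2=1, G3=0 [stuck-at-0], G4=0, G5=1, G6=0.
So Y = 0. (Without the fault it would be 1.)

0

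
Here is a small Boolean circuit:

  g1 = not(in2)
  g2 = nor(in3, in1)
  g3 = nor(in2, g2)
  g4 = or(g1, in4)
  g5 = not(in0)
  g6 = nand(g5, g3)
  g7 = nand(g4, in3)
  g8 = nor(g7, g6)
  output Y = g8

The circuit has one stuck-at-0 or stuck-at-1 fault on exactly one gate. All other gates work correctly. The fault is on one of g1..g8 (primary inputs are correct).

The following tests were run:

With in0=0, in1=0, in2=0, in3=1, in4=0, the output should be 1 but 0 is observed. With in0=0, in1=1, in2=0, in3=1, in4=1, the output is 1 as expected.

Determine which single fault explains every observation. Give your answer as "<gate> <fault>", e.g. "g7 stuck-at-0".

g1 stuck-at-0

Fault-free values for test 1 (in0=0, in1=0, in2=0, in3=1, in4=0): g1=1, g2=0, g3=1, g4=1, g5=1, g6=0, g7=0, g8=1, giving Y=1. Observed 0.
Test 1: faults giving observed 0 are {g1 stuck-at-0, g2 stuck-at-1, g3 stuck-at-0, g4 stuck-at-0, g5 stuck-at-0, g6 stuck-at-1, g7 stuck-at-1, g8 stuck-at-0}.
Test 2 (in0=0, in1=1, in2=0, in3=1, in4=1): fault-free g1=1, g2=0, g3=1, g4=1, g5=1, g6=0, g7=0, g8=1 → 1; observed 1. Eliminates g2 stuck-at-1, g3 stuck-at-0, g4 stuck-at-0, g5 stuck-at-0, g6 stuck-at-1, g7 stuck-at-1, g8 stuck-at-0.
Only g1 stuck-at-0 is consistent with every test.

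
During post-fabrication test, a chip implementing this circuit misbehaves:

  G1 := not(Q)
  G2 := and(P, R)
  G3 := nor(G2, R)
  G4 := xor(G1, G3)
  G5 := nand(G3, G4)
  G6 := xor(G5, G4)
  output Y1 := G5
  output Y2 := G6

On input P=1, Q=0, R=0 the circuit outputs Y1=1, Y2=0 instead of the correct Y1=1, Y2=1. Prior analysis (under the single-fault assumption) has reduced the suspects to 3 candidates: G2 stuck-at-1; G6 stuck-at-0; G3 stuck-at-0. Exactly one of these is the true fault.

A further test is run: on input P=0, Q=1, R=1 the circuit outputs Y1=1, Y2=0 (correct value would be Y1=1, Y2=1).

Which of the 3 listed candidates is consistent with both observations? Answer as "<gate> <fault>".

Evaluate each candidate on input P=0, Q=1, R=1:
  G2 stuck-at-1: G1=0, G2=1 [stuck-at-1], G3=0, G4=0, G5=1, G6=1 → Y1=1, Y2=1 — eliminated
  G6 stuck-at-0: G1=0, G2=0, G3=0, G4=0, G5=1, G6=0 [stuck-at-0] → Y1=1, Y2=0 — matches
  G3 stuck-at-0: G1=0, G2=0, G3=0 [stuck-at-0], G4=0, G5=1, G6=1 → Y1=1, Y2=1 — eliminated
Only G6 stuck-at-0 reproduces the observed Y1=1, Y2=0.

G6 stuck-at-0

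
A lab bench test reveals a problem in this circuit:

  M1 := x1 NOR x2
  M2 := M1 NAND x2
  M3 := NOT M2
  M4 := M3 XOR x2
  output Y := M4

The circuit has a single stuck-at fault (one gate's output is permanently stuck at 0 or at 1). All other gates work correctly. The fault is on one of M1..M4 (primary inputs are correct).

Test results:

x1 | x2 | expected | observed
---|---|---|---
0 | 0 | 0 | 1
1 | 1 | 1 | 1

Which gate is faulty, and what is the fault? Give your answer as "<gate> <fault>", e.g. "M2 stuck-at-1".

Fault-free values for test 1 (x1=0, x2=0): M1=1, M2=1, M3=0, M4=0, giving Y=0. Observed 1.
Test 1: faults giving observed 1 are {M2 stuck-at-0, M3 stuck-at-1, M4 stuck-at-1}.
Test 2 (x1=1, x2=1): fault-free M1=0, M2=1, M3=0, M4=1 → 1; observed 1. Eliminates M2 stuck-at-0, M3 stuck-at-1.
Only M4 stuck-at-1 is consistent with every test.

M4 stuck-at-1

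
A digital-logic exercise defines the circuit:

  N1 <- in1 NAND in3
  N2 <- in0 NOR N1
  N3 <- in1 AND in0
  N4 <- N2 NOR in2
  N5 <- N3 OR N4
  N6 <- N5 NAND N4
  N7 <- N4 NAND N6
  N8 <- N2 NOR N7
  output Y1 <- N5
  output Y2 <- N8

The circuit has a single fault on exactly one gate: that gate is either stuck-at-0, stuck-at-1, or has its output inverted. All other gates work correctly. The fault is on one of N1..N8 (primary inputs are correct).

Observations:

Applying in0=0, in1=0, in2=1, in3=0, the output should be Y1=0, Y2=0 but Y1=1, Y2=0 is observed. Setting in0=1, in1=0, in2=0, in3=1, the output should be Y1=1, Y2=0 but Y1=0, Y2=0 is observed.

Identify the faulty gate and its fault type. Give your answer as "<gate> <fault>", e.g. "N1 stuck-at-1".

N4 inverted output

Fault-free values for test 1 (in0=0, in1=0, in2=1, in3=0): N1=1, N2=0, N3=0, N4=0, N5=0, N6=1, N7=1, N8=0, giving Y1=0, Y2=0. Observed Y1=1, Y2=0.
Test 1: faults giving observed Y1=1, Y2=0 are {N3 stuck-at-1, N3 inverted output, N4 stuck-at-1, N4 inverted output, N5 stuck-at-1, N5 inverted output}.
Test 2 (in0=1, in1=0, in2=0, in3=1): fault-free N1=1, N2=0, N3=0, N4=1, N5=1, N6=0, N7=1, N8=0 → Y1=1, Y2=0; observed Y1=0, Y2=0. Eliminates N3 stuck-at-1, N3 inverted output, N4 stuck-at-1, N5 stuck-at-1, N5 inverted output.
Only N4 inverted output is consistent with every test.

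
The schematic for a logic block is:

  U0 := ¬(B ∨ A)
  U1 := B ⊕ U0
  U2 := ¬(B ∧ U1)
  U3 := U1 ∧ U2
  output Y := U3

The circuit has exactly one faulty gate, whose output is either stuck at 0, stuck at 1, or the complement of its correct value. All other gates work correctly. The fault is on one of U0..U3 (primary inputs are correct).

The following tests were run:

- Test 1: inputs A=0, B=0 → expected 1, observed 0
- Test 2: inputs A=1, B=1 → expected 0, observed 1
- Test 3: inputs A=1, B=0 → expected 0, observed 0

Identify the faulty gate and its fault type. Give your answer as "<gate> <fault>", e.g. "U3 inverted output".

Fault-free values for test 1 (A=0, B=0): U0=1, U1=1, U2=1, U3=1, giving Y=1. Observed 0.
Test 1: faults giving observed 0 are {U0 stuck-at-0, U0 inverted output, U1 stuck-at-0, U1 inverted output, U2 stuck-at-0, U2 inverted output, U3 stuck-at-0, U3 inverted output}.
Test 2 (A=1, B=1): fault-free U0=0, U1=1, U2=0, U3=0 → 0; observed 1. Eliminates U0 stuck-at-0, U0 inverted output, U1 stuck-at-0, U1 inverted output, U2 stuck-at-0, U3 stuck-at-0.
Test 3 (A=1, B=0): fault-free U0=0, U1=0, U2=1, U3=0 → 0; observed 0. Eliminates U3 inverted output.
Only U2 inverted output is consistent with every test.

U2 inverted output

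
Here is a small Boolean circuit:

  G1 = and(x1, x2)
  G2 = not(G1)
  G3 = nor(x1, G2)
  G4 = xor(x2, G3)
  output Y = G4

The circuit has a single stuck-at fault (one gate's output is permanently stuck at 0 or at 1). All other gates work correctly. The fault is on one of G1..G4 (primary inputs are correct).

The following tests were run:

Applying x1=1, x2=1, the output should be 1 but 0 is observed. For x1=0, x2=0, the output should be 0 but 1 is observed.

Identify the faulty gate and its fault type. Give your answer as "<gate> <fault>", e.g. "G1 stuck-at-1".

G3 stuck-at-1

Fault-free values for test 1 (x1=1, x2=1): G1=1, G2=0, G3=0, G4=1, giving Y=1. Observed 0.
Test 1: faults giving observed 0 are {G3 stuck-at-1, G4 stuck-at-0}.
Test 2 (x1=0, x2=0): fault-free G1=0, G2=1, G3=0, G4=0 → 0; observed 1. Eliminates G4 stuck-at-0.
Only G3 stuck-at-1 is consistent with every test.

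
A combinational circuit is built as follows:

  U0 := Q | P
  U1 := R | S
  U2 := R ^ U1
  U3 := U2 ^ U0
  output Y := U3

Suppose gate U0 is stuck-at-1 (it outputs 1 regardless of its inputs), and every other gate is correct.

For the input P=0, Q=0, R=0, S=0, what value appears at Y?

Propagate with U0 forced: U0=1 [stuck-at-1], U1=0, U2=0, U3=1.
So Y = 1. (Without the fault it would be 0.)

1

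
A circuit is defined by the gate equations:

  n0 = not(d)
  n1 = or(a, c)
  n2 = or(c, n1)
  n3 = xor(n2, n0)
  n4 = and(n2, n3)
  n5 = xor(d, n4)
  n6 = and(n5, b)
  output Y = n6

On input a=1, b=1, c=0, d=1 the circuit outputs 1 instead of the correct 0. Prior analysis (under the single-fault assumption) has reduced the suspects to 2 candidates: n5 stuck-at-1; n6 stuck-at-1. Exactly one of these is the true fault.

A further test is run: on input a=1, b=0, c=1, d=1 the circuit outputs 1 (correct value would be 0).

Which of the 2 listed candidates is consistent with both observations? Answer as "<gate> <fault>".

Evaluate each candidate on input a=1, b=0, c=1, d=1:
  n5 stuck-at-1: n0=0, n1=1, n2=1, n3=1, n4=1, n5=1 [stuck-at-1], n6=0 → 0 — eliminated
  n6 stuck-at-1: n0=0, n1=1, n2=1, n3=1, n4=1, n5=0, n6=1 [stuck-at-1] → 1 — matches
Only n6 stuck-at-1 reproduces the observed 1.

n6 stuck-at-1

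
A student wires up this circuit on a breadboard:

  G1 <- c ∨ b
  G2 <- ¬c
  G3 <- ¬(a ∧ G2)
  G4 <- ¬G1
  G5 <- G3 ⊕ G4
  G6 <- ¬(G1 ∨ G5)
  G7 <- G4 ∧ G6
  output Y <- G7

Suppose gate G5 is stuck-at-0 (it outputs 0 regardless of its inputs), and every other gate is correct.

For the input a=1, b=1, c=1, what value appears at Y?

0

Propagate with G5 forced: G1=1, G2=0, G3=1, G4=0, G5=0 [stuck-at-0], G6=0, G7=0.
So Y = 0. (Same as the fault-free value — the fault is masked on this input.)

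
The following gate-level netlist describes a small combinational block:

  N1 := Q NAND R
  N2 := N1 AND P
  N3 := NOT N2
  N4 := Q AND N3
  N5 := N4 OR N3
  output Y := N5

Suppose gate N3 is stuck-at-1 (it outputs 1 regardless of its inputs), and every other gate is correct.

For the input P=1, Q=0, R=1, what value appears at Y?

Propagate with N3 forced: N1=1, N2=1, N3=1 [stuck-at-1], N4=0, N5=1.
So Y = 1. (Without the fault it would be 0.)

1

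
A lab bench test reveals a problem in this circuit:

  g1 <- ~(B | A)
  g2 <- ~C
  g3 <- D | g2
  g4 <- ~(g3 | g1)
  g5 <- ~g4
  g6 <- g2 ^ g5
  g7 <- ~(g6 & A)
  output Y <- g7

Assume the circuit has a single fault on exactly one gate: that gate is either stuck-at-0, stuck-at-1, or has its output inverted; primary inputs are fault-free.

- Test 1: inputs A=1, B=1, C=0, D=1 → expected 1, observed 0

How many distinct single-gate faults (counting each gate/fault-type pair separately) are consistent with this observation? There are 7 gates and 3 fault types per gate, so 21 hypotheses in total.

12

Fault-free: g1=0, g2=1, g3=1, g4=0, g5=1, g6=0, g7=1 → 1. Observed 0.
  g1: none of the 3 fault types match ✗
  g2: stuck-at-0, inverted output ✓; others ✗
  g3: stuck-at-0, inverted output ✓; others ✗
  g4: stuck-at-1, inverted output ✓; others ✗
  g5: stuck-at-0, inverted output ✓; others ✗
  g6: stuck-at-1, inverted output ✓; others ✗
  g7: stuck-at-0, inverted output ✓; others ✗
Consistent faults: {g2 stuck-at-0, g2 inverted output, g3 stuck-at-0, g3 inverted output, g4 stuck-at-1, g4 inverted output, g5 stuck-at-0, g5 inverted output, g6 stuck-at-1, g6 inverted output, g7 stuck-at-0, g7 inverted output} — 12 in all.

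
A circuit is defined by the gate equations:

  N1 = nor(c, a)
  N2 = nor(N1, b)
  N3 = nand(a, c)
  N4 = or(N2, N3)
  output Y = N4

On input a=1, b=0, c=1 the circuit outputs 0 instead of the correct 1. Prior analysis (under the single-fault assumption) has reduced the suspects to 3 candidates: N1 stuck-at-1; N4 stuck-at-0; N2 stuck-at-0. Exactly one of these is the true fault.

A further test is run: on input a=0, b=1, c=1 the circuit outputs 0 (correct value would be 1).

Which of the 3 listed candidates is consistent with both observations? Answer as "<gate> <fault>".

N4 stuck-at-0

Evaluate each candidate on input a=0, b=1, c=1:
  N1 stuck-at-1: N1=1 [stuck-at-1], N2=0, N3=1, N4=1 → 1 — eliminated
  N4 stuck-at-0: N1=0, N2=0, N3=1, N4=0 [stuck-at-0] → 0 — matches
  N2 stuck-at-0: N1=0, N2=0 [stuck-at-0], N3=1, N4=1 → 1 — eliminated
Only N4 stuck-at-0 reproduces the observed 0.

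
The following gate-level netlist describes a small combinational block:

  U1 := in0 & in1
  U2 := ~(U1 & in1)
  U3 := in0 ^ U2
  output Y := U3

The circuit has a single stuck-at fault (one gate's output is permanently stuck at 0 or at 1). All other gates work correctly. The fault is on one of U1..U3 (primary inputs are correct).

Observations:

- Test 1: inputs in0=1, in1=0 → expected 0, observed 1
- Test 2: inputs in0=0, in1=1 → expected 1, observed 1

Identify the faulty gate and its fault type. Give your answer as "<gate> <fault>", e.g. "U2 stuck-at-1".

U3 stuck-at-1

Fault-free values for test 1 (in0=1, in1=0): U1=0, U2=1, U3=0, giving Y=0. Observed 1.
Test 1: faults giving observed 1 are {U2 stuck-at-0, U3 stuck-at-1}.
Test 2 (in0=0, in1=1): fault-free U1=0, U2=1, U3=1 → 1; observed 1. Eliminates U2 stuck-at-0.
Only U3 stuck-at-1 is consistent with every test.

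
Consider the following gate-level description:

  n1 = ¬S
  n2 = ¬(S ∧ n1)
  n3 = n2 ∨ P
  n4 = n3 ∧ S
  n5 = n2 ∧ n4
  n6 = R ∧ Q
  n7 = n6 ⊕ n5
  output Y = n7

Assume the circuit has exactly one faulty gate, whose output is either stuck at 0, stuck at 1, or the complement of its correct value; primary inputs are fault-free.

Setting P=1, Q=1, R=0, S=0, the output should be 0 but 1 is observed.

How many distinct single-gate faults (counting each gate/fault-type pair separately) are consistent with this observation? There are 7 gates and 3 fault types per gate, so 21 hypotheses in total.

Fault-free: n1=1, n2=1, n3=1, n4=0, n5=0, n6=0, n7=0 → 0. Observed 1.
  n1: none of the 3 fault types match ✗
  n2: none of the 3 fault types match ✗
  n3: none of the 3 fault types match ✗
  n4: stuck-at-1, inverted output ✓; others ✗
  n5: stuck-at-1, inverted output ✓; others ✗
  n6: stuck-at-1, inverted output ✓; others ✗
  n7: stuck-at-1, inverted output ✓; others ✗
Consistent faults: {n4 stuck-at-1, n4 inverted output, n5 stuck-at-1, n5 inverted output, n6 stuck-at-1, n6 inverted output, n7 stuck-at-1, n7 inverted output} — 8 in all.

8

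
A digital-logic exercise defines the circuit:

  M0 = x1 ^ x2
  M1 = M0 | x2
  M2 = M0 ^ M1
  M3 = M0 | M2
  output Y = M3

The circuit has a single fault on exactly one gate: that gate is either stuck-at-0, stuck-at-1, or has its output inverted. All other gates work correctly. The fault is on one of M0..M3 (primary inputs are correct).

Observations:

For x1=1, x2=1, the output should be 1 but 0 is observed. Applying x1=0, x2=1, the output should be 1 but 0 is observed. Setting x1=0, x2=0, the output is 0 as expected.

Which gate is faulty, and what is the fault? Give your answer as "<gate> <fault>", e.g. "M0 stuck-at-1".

M3 stuck-at-0

Fault-free values for test 1 (x1=1, x2=1): M0=0, M1=1, M2=1, M3=1, giving Y=1. Observed 0.
Test 1: faults giving observed 0 are {M1 stuck-at-0, M1 inverted output, M2 stuck-at-0, M2 inverted output, M3 stuck-at-0, M3 inverted output}.
Test 2 (x1=0, x2=1): fault-free M0=1, M1=1, M2=0, M3=1 → 1; observed 0. Eliminates M1 stuck-at-0, M1 inverted output, M2 stuck-at-0, M2 inverted output.
Test 3 (x1=0, x2=0): fault-free M0=0, M1=0, M2=0, M3=0 → 0; observed 0. Eliminates M3 inverted output.
Only M3 stuck-at-0 is consistent with every test.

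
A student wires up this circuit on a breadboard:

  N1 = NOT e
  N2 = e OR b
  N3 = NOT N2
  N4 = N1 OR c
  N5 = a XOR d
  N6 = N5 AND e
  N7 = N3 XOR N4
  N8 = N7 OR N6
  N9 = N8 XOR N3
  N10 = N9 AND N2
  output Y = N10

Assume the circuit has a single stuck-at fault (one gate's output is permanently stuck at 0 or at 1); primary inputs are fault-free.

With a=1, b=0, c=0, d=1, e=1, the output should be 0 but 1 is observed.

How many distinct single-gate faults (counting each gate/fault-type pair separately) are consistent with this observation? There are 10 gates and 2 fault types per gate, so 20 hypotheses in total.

Fault-free: N1=0, N2=1, N3=0, N4=0, N5=0, N6=0, N7=0, N8=0, N9=0, N10=0 → 0. Observed 1.
  N1: stuck-at-1 ✓; others ✗
  N2: none of the 2 fault types match ✗
  N3: none of the 2 fault types match ✗
  N4: stuck-at-1 ✓; others ✗
  N5: stuck-at-1 ✓; others ✗
  N6: stuck-at-1 ✓; others ✗
  N7: stuck-at-1 ✓; others ✗
  N8: stuck-at-1 ✓; others ✗
  N9: stuck-at-1 ✓; others ✗
  N10: stuck-at-1 ✓; others ✗
Consistent faults: {N1 stuck-at-1, N4 stuck-at-1, N5 stuck-at-1, N6 stuck-at-1, N7 stuck-at-1, N8 stuck-at-1, N9 stuck-at-1, N10 stuck-at-1} — 8 in all.

8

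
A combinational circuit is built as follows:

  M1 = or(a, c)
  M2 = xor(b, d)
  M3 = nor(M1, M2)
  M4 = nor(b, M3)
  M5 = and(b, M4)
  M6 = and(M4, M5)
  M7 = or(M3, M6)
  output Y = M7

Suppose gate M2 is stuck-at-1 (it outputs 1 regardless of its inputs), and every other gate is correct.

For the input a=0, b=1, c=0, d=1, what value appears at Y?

0

Propagate with M2 forced: M1=0, M2=1 [stuck-at-1], M3=0, M4=0, M5=0, M6=0, M7=0.
So Y = 0. (Without the fault it would be 1.)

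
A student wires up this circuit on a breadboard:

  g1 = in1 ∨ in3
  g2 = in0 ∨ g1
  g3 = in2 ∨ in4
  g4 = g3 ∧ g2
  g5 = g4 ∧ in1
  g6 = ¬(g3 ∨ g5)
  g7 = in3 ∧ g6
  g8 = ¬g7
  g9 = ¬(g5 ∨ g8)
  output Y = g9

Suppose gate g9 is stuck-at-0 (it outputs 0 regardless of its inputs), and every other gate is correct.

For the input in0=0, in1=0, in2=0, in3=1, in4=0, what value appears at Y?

0

Propagate with g9 forced: g1=1, g2=1, g3=0, g4=0, g5=0, g6=1, g7=1, g8=0, g9=0 [stuck-at-0].
So Y = 0. (Without the fault it would be 1.)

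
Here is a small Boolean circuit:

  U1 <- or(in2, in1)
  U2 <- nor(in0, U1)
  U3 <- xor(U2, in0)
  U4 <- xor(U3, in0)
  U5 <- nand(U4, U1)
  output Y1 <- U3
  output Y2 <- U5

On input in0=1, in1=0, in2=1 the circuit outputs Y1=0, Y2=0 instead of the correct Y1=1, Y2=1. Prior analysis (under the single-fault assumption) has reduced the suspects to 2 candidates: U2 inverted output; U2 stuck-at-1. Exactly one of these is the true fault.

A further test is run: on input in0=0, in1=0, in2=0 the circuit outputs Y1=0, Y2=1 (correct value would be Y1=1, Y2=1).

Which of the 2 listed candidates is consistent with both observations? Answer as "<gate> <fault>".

Evaluate each candidate on input in0=0, in1=0, in2=0:
  U2 inverted output: U1=0, U2=0 [inverted output], U3=0, U4=0, U5=1 → Y1=0, Y2=1 — matches
  U2 stuck-at-1: U1=0, U2=1 [stuck-at-1], U3=1, U4=1, U5=1 → Y1=1, Y2=1 — eliminated
Only U2 inverted output reproduces the observed Y1=0, Y2=1.

U2 inverted output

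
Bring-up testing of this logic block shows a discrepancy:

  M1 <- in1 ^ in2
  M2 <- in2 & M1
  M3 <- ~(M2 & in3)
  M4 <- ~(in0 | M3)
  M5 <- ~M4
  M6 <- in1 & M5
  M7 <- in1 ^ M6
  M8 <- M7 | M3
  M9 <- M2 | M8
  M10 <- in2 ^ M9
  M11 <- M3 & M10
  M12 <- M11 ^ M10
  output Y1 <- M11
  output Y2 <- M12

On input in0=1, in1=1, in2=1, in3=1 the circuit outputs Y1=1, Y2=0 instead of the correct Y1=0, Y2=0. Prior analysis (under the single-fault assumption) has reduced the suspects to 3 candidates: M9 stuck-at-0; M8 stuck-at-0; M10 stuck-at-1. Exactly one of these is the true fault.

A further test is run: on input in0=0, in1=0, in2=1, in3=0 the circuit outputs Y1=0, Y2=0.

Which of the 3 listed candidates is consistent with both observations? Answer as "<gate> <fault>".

Evaluate each candidate on input in0=0, in1=0, in2=1, in3=0:
  M9 stuck-at-0: M1=1, M2=1, M3=1, M4=0, M5=1, M6=0, M7=0, M8=1, M9=0 [stuck-at-0], M10=1, M11=1, M12=0 → Y1=1, Y2=0 — eliminated
  M8 stuck-at-0: M1=1, M2=1, M3=1, M4=0, M5=1, M6=0, M7=0, M8=0 [stuck-at-0], M9=1, M10=0, M11=0, M12=0 → Y1=0, Y2=0 — matches
  M10 stuck-at-1: M1=1, M2=1, M3=1, M4=0, M5=1, M6=0, M7=0, M8=1, M9=1, M10=1 [stuck-at-1], M11=1, M12=0 → Y1=1, Y2=0 — eliminated
Only M8 stuck-at-0 reproduces the observed Y1=0, Y2=0.

M8 stuck-at-0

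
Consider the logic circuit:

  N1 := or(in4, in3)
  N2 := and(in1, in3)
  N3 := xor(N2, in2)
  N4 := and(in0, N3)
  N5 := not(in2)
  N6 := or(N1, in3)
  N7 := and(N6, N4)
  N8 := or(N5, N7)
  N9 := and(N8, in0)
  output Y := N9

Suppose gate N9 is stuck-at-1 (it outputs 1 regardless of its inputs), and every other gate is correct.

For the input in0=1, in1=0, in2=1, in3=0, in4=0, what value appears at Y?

1

Propagate with N9 forced: N1=0, N2=0, N3=1, N4=1, N5=0, N6=0, N7=0, N8=0, N9=1 [stuck-at-1].
So Y = 1. (Without the fault it would be 0.)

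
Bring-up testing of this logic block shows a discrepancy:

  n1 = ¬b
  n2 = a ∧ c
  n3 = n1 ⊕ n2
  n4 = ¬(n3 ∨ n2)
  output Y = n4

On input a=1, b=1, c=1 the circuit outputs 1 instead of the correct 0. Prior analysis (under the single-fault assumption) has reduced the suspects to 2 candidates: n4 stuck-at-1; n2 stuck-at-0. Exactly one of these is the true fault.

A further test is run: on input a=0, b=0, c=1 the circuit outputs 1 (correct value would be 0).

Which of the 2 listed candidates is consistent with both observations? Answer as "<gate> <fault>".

n4 stuck-at-1

Evaluate each candidate on input a=0, b=0, c=1:
  n4 stuck-at-1: n1=1, n2=0, n3=1, n4=1 [stuck-at-1] → 1 — matches
  n2 stuck-at-0: n1=1, n2=0 [stuck-at-0], n3=1, n4=0 → 0 — eliminated
Only n4 stuck-at-1 reproduces the observed 1.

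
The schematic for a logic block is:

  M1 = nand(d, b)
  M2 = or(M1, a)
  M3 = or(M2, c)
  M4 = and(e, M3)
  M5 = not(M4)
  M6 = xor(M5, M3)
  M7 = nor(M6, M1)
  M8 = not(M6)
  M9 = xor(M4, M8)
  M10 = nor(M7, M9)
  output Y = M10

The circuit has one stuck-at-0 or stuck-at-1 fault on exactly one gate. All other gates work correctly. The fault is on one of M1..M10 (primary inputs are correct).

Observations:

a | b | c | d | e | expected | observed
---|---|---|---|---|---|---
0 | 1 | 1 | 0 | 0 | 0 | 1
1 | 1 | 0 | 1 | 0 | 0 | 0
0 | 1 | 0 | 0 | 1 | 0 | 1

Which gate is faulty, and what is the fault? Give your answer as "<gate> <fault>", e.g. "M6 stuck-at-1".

Fault-free values for test 1 (a=0, b=1, c=1, d=0, e=0): M1=1, M2=1, M3=1, M4=0, M5=1, M6=0, M7=0, M8=1, M9=1, M10=0, giving Y=0. Observed 1.
Test 1: faults giving observed 1 are {M3 stuck-at-0, M5 stuck-at-0, M6 stuck-at-1, M8 stuck-at-0, M9 stuck-at-0, M10 stuck-at-1}.
Test 2 (a=1, b=1, c=0, d=1, e=0): fault-free M1=0, M2=1, M3=1, M4=0, M5=1, M6=0, M7=1, M8=1, M9=1, M10=0 → 0; observed 0. Eliminates M3 stuck-at-0, M5 stuck-at-0, M6 stuck-at-1, M10 stuck-at-1.
Test 3 (a=0, b=1, c=0, d=0, e=1): fault-free M1=1, M2=1, M3=1, M4=1, M5=0, M6=1, M7=0, M8=0, M9=1, M10=0 → 0; observed 1. Eliminates M8 stuck-at-0.
Only M9 stuck-at-0 is consistent with every test.

M9 stuck-at-0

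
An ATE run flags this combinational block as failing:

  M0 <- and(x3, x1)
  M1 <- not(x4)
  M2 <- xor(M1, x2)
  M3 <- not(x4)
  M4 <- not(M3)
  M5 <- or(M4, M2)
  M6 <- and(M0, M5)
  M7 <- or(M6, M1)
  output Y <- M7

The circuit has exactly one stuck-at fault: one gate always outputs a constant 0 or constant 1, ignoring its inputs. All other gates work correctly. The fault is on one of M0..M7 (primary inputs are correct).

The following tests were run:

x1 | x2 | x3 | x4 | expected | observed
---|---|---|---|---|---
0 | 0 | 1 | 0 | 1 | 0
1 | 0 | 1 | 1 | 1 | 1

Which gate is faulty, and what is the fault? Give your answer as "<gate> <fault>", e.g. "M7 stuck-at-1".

Fault-free values for test 1 (x1=0, x2=0, x3=1, x4=0): M0=0, M1=1, M2=1, M3=1, M4=0, M5=1, M6=0, M7=1, giving Y=1. Observed 0.
Test 1: faults giving observed 0 are {M1 stuck-at-0, M7 stuck-at-0}.
Test 2 (x1=1, x2=0, x3=1, x4=1): fault-free M0=1, M1=0, M2=0, M3=0, M4=1, M5=1, M6=1, M7=1 → 1; observed 1. Eliminates M7 stuck-at-0.
Only M1 stuck-at-0 is consistent with every test.

M1 stuck-at-0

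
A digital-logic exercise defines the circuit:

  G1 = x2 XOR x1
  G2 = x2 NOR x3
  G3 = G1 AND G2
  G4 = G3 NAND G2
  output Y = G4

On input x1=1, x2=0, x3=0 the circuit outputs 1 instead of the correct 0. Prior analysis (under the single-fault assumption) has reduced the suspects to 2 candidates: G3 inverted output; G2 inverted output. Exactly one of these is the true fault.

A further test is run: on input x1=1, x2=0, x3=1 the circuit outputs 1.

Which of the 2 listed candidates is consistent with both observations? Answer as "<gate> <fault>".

Evaluate each candidate on input x1=1, x2=0, x3=1:
  G3 inverted output: G1=1, G2=0, G3=1 [inverted output], G4=1 → 1 — matches
  G2 inverted output: G1=1, G2=1 [inverted output], G3=1, G4=0 → 0 — eliminated
Only G3 inverted output reproduces the observed 1.

G3 inverted output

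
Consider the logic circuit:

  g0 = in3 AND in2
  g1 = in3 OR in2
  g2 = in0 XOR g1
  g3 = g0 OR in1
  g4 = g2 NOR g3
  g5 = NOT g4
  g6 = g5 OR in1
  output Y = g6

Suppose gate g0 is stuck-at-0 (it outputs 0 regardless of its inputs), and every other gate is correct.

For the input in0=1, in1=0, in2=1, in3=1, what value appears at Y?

Propagate with g0 forced: g0=0 [stuck-at-0], g1=1, g2=0, g3=0, g4=1, g5=0, g6=0.
So Y = 0. (Without the fault it would be 1.)

0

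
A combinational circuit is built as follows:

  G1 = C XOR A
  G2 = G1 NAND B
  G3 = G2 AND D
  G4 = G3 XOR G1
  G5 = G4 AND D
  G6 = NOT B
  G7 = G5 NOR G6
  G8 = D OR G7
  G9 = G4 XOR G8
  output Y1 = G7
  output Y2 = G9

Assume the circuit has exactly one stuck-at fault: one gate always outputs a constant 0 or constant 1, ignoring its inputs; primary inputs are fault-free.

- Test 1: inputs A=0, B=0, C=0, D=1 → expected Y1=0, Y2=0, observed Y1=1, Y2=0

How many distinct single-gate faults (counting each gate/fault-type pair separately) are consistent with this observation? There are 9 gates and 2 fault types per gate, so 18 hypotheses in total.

Fault-free: G1=0, G2=1, G3=1, G4=1, G5=1, G6=1, G7=0, G8=1, G9=0 → Y1=0, Y2=0. Observed Y1=1, Y2=0.
  G1: none of the 2 fault types match ✗
  G2: none of the 2 fault types match ✗
  G3: none of the 2 fault types match ✗
  G4: none of the 2 fault types match ✗
  G5: none of the 2 fault types match ✗
  G6: none of the 2 fault types match ✗
  G7: stuck-at-1 ✓; others ✗
  G8: none of the 2 fault types match ✗
  G9: none of the 2 fault types match ✗
Consistent faults: {G7 stuck-at-1} — 1 in all.

1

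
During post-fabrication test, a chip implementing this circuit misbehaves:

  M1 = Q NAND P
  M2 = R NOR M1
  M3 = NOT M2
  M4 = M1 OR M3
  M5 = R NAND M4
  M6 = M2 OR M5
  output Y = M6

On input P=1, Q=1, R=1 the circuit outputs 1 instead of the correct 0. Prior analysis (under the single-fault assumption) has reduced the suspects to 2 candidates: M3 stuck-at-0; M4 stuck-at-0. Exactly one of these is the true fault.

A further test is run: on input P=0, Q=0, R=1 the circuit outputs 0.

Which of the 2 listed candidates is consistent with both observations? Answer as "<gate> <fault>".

M3 stuck-at-0

Evaluate each candidate on input P=0, Q=0, R=1:
  M3 stuck-at-0: M1=1, M2=0, M3=0 [stuck-at-0], M4=1, M5=0, M6=0 → 0 — matches
  M4 stuck-at-0: M1=1, M2=0, M3=1, M4=0 [stuck-at-0], M5=1, M6=1 → 1 — eliminated
Only M3 stuck-at-0 reproduces the observed 0.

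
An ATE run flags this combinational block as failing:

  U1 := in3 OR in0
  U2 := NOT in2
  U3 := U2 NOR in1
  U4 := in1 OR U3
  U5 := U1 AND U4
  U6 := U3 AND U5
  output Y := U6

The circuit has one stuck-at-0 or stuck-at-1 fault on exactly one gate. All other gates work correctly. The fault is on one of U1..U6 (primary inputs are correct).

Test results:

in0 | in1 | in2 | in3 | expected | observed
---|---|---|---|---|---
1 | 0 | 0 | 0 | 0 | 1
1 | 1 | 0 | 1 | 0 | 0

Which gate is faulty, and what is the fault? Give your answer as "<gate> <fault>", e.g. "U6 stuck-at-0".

U2 stuck-at-0

Fault-free values for test 1 (in0=1, in1=0, in2=0, in3=0): U1=1, U2=1, U3=0, U4=0, U5=0, U6=0, giving Y=0. Observed 1.
Test 1: faults giving observed 1 are {U2 stuck-at-0, U3 stuck-at-1, U6 stuck-at-1}.
Test 2 (in0=1, in1=1, in2=0, in3=1): fault-free U1=1, U2=1, U3=0, U4=1, U5=1, U6=0 → 0; observed 0. Eliminates U3 stuck-at-1, U6 stuck-at-1.
Only U2 stuck-at-0 is consistent with every test.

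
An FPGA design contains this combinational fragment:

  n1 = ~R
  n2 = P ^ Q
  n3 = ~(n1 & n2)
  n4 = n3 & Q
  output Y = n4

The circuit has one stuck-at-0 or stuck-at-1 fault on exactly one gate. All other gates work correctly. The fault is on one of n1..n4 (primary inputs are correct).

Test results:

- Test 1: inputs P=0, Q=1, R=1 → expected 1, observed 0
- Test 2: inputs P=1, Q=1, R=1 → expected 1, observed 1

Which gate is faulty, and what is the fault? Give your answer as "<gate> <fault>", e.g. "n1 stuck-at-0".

n1 stuck-at-1

Fault-free values for test 1 (P=0, Q=1, R=1): n1=0, n2=1, n3=1, n4=1, giving Y=1. Observed 0.
Test 1: faults giving observed 0 are {n1 stuck-at-1, n3 stuck-at-0, n4 stuck-at-0}.
Test 2 (P=1, Q=1, R=1): fault-free n1=0, n2=0, n3=1, n4=1 → 1; observed 1. Eliminates n3 stuck-at-0, n4 stuck-at-0.
Only n1 stuck-at-1 is consistent with every test.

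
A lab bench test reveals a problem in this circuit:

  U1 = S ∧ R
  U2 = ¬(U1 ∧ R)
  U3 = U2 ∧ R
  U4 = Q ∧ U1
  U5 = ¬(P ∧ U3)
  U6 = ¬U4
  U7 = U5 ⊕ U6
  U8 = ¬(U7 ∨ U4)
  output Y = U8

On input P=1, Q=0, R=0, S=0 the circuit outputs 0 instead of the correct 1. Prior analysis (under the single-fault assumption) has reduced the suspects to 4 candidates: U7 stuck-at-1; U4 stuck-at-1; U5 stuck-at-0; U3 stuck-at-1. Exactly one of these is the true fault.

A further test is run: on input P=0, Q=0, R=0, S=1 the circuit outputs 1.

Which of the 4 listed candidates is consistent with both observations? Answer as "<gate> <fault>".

Evaluate each candidate on input P=0, Q=0, R=0, S=1:
  U7 stuck-at-1: U1=0, U2=1, U3=0, U4=0, U5=1, U6=1, U7=1 [stuck-at-1], U8=0 → 0 — eliminated
  U4 stuck-at-1: U1=0, U2=1, U3=0, U4=1 [stuck-at-1], U5=1, U6=0, U7=1, U8=0 → 0 — eliminated
  U5 stuck-at-0: U1=0, U2=1, U3=0, U4=0, U5=0 [stuck-at-0], U6=1, U7=1, U8=0 → 0 — eliminated
  U3 stuck-at-1: U1=0, U2=1, U3=1 [stuck-at-1], U4=0, U5=1, U6=1, U7=0, U8=1 → 1 — matches
Only U3 stuck-at-1 reproduces the observed 1.

U3 stuck-at-1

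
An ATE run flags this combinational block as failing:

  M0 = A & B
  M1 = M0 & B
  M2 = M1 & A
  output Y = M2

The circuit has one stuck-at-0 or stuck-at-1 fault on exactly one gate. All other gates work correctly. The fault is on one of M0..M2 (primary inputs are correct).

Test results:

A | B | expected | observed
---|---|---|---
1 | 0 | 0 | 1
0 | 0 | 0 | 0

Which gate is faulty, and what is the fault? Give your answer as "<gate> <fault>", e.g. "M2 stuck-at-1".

Fault-free values for test 1 (A=1, B=0): M0=0, M1=0, M2=0, giving Y=0. Observed 1.
Test 1: faults giving observed 1 are {M1 stuck-at-1, M2 stuck-at-1}.
Test 2 (A=0, B=0): fault-free M0=0, M1=0, M2=0 → 0; observed 0. Eliminates M2 stuck-at-1.
Only M1 stuck-at-1 is consistent with every test.

M1 stuck-at-1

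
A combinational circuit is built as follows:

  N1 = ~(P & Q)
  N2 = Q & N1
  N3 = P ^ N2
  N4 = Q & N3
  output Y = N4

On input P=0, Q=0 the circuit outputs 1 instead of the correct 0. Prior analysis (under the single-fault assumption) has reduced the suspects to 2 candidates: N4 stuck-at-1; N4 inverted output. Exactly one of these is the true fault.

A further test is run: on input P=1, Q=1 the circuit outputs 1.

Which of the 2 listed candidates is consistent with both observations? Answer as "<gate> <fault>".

Evaluate each candidate on input P=1, Q=1:
  N4 stuck-at-1: N1=0, N2=0, N3=1, N4=1 [stuck-at-1] → 1 — matches
  N4 inverted output: N1=0, N2=0, N3=1, N4=0 [inverted output] → 0 — eliminated
Only N4 stuck-at-1 reproduces the observed 1.

N4 stuck-at-1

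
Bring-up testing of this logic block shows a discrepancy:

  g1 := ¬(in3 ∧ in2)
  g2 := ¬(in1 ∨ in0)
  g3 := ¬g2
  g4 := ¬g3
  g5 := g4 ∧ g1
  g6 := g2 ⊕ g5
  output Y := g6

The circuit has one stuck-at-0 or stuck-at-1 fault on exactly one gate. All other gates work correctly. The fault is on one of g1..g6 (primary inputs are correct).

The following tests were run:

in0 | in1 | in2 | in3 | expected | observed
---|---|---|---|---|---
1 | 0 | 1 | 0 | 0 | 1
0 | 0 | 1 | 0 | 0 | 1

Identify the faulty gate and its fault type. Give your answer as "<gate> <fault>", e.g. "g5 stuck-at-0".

Fault-free values for test 1 (in0=1, in1=0, in2=1, in3=0): g1=1, g2=0, g3=1, g4=0, g5=0, g6=0, giving Y=0. Observed 1.
Test 1: faults giving observed 1 are {g3 stuck-at-0, g4 stuck-at-1, g5 stuck-at-1, g6 stuck-at-1}.
Test 2 (in0=0, in1=0, in2=1, in3=0): fault-free g1=1, g2=1, g3=0, g4=1, g5=1, g6=0 → 0; observed 1. Eliminates g3 stuck-at-0, g4 stuck-at-1, g5 stuck-at-1.
Only g6 stuck-at-1 is consistent with every test.

g6 stuck-at-1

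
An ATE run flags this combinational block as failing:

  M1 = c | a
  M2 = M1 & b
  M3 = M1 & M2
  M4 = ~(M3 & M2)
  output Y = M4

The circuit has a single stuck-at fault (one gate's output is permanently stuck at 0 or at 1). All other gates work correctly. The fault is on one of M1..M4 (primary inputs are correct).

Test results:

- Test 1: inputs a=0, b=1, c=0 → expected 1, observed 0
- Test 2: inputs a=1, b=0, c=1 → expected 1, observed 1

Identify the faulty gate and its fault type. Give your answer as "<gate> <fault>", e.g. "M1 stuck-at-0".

M1 stuck-at-1

Fault-free values for test 1 (a=0, b=1, c=0): M1=0, M2=0, M3=0, M4=1, giving Y=1. Observed 0.
Test 1: faults giving observed 0 are {M1 stuck-at-1, M4 stuck-at-0}.
Test 2 (a=1, b=0, c=1): fault-free M1=1, M2=0, M3=0, M4=1 → 1; observed 1. Eliminates M4 stuck-at-0.
Only M1 stuck-at-1 is consistent with every test.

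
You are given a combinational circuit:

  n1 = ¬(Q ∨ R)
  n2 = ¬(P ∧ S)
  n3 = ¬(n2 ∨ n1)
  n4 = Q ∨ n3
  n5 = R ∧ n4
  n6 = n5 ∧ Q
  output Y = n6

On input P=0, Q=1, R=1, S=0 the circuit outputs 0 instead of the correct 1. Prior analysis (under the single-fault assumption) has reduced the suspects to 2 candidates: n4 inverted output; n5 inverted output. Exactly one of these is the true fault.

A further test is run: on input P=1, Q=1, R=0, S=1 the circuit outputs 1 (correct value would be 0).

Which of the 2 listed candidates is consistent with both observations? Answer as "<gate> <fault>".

n5 inverted output

Evaluate each candidate on input P=1, Q=1, R=0, S=1:
  n4 inverted output: n1=0, n2=0, n3=1, n4=0 [inverted output], n5=0, n6=0 → 0 — eliminated
  n5 inverted output: n1=0, n2=0, n3=1, n4=1, n5=1 [inverted output], n6=1 → 1 — matches
Only n5 inverted output reproduces the observed 1.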